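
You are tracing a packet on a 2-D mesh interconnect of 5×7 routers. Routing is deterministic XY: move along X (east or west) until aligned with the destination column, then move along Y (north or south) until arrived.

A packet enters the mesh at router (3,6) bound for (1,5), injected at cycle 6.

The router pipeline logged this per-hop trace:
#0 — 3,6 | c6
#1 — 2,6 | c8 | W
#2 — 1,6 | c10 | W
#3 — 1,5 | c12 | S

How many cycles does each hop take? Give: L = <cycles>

L = 2

cyc[1] − cyc[0] = 8 − 6 = 2.
That increment is L by definition: L = 2.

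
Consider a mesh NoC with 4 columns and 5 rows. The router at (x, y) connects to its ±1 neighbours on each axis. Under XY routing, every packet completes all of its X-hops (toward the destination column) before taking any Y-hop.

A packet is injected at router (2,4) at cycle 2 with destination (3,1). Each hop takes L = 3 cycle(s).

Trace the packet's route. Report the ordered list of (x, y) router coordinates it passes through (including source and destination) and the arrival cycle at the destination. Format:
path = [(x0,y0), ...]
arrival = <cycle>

path = [(2,4), (3,4), (3,3), (3,2), (3,1)]
arrival = 14

src (2,4)  cyc=2
E→(3,4)  cyc=5
S→(3,3)  cyc=8
S→(3,2)  cyc=11
S→(3,1)  cyc=14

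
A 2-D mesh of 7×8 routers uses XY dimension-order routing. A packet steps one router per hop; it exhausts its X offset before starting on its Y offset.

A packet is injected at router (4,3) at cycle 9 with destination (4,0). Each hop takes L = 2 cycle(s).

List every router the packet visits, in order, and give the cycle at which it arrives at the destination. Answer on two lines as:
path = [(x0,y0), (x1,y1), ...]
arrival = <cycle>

path = [(4,3), (4,2), (4,1), (4,0)]
arrival = 15

  0. router=(4,3) cycle=9 (inject)
  1. router=(4,2) cycle=11 dir=S
  2. router=(4,1) cycle=13 dir=S
  3. router=(4,0) cycle=15 dir=S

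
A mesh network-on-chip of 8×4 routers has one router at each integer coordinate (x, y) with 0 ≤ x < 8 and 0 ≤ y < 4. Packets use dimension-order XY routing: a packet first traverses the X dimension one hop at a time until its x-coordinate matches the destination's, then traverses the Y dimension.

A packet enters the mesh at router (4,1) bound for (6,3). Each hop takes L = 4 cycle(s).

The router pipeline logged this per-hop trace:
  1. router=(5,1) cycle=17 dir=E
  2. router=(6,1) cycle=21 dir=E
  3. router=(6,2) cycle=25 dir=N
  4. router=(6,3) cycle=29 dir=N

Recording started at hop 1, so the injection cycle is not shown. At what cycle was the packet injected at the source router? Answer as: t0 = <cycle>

t0 = 13

cyc[1] = 17 and cyc[k] = t0 + k·L for every k.
So t0 = 17 − 1·4 = 13.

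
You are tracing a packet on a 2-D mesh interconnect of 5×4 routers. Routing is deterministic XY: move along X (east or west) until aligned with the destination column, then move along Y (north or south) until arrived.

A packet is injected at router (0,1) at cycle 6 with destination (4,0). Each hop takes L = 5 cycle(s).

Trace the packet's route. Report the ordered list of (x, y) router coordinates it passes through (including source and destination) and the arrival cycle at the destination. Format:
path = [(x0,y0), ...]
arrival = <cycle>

hop 0: (0,1) @ cyc 6
hop 1: (1,1) @ cyc 11  [E]
hop 2: (2,1) @ cyc 16  [E]
hop 3: (3,1) @ cyc 21  [E]
hop 4: (4,1) @ cyc 26  [E]
hop 5: (4,0) @ cyc 31  [S]

path = [(0,1), (1,1), (2,1), (3,1), (4,1), (4,0)]
arrival = 31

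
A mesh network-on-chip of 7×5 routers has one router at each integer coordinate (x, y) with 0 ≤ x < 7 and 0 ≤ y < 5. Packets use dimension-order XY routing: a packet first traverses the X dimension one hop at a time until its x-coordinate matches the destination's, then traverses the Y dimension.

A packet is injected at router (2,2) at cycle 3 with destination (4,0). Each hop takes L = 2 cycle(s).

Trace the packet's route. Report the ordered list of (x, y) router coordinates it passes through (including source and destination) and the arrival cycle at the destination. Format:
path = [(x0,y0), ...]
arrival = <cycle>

path = [(2,2), (3,2), (4,2), (4,1), (4,0)]
arrival = 11

  0. router=(2,2) cycle=3 (inject)
  1. router=(3,2) cycle=5 dir=E
  2. router=(4,2) cycle=7 dir=E
  3. router=(4,1) cycle=9 dir=S
  4. router=(4,0) cycle=11 dir=S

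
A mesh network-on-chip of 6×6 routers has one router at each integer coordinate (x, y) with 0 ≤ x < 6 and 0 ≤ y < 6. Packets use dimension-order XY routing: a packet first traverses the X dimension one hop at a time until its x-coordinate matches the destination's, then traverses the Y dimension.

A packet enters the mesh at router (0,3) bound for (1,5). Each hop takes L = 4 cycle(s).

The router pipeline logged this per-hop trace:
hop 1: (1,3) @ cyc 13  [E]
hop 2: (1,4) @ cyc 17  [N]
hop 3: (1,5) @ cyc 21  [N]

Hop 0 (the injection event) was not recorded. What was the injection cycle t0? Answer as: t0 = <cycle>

Hop 1 reached at cycle 13; hop k is at t0 + k·L.
So t0 = 13 − 1·4 = 9.

t0 = 9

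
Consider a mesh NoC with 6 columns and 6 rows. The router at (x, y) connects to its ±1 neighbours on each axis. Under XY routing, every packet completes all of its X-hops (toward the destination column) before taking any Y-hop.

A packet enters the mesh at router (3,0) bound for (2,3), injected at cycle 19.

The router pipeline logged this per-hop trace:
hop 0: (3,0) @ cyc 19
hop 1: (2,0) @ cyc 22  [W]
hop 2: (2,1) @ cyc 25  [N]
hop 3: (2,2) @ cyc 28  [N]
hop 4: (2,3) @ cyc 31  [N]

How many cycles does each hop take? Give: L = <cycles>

Between hops 0 and 1 the cycle counter advances 22 − 19 = 3.
One hop costs L cycles, so L = 3.

L = 3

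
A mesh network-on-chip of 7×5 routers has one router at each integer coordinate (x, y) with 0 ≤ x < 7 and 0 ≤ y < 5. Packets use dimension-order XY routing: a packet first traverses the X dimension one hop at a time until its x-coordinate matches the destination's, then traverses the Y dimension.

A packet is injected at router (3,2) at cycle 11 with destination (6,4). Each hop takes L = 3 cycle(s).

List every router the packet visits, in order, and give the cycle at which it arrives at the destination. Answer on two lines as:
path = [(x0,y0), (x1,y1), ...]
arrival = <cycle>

[0] x=3 y=2 t=11
[1] x=4 y=2 t=14 →E
[2] x=5 y=2 t=17 →E
[3] x=6 y=2 t=20 →E
[4] x=6 y=3 t=23 →N
[5] x=6 y=4 t=26 →N

path = [(3,2), (4,2), (5,2), (6,2), (6,3), (6,4)]
arrival = 26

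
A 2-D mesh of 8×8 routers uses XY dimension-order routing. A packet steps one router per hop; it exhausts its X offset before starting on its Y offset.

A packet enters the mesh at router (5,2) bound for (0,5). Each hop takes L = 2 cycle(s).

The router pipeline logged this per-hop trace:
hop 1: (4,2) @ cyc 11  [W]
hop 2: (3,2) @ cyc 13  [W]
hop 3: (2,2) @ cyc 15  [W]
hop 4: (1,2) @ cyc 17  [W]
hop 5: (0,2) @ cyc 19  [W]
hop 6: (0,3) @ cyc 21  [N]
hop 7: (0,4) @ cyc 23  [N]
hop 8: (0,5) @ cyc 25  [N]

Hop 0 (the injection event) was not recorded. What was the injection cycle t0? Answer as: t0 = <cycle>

The first recorded entry is hop 1 at cycle 11.
Therefore t0 = 11 − L = 9.

t0 = 9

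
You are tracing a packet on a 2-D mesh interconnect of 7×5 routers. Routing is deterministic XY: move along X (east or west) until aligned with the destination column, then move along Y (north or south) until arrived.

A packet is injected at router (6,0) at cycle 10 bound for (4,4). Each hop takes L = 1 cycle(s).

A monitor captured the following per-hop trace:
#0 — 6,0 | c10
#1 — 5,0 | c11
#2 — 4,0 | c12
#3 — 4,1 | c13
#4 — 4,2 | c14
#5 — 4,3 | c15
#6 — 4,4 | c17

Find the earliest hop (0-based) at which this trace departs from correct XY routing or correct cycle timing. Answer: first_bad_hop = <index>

first_bad_hop = 6

[1] (-1,+0) / 1c ⇒ ok
[2] (-1,+0) / 1c ⇒ ok
[3] (+0,+1) / 1c ⇒ ok
[4] (+0,+1) / 1c ⇒ ok
[5] (+0,+1) / 1c ⇒ ok
[6] (+0,+1) / 2c ⇒ BAD: Δcyc=2≠L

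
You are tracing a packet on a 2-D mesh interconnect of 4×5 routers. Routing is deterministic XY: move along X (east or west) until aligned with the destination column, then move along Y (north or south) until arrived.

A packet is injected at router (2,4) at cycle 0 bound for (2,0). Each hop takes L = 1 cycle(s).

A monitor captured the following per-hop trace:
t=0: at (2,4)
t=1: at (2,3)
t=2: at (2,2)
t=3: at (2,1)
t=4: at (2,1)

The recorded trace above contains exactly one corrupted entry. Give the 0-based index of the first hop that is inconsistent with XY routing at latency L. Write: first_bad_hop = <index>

first_bad_hop = 4

hop 1: step (+0,-1), +1 cyc — ok
hop 2: step (+0,-1), +1 cyc — ok
hop 3: step (+0,-1), +1 cyc — ok
hop 4: step (+0,+0), +1 cyc — BAD: non-unit step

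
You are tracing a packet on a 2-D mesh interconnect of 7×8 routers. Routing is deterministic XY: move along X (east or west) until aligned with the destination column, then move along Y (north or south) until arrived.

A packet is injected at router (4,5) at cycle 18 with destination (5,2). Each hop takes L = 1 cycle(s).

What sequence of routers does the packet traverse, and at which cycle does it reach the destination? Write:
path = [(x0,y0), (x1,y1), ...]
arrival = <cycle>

path = [(4,5), (5,5), (5,4), (5,3), (5,2)]
arrival = 22

#0 — 4,5 | c18
#1 — 5,5 | c19 | E
#2 — 5,4 | c20 | S
#3 — 5,3 | c21 | S
#4 — 5,2 | c22 | S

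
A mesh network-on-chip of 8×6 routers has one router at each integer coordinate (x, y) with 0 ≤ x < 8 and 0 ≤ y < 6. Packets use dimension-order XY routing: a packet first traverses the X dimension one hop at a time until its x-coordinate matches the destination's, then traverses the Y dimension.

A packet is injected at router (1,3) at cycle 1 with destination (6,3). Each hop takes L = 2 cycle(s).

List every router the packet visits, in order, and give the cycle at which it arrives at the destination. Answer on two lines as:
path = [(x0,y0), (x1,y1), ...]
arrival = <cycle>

  0. router=(1,3) cycle=1 (inject)
  1. router=(2,3) cycle=3 dir=E
  2. router=(3,3) cycle=5 dir=E
  3. router=(4,3) cycle=7 dir=E
  4. router=(5,3) cycle=9 dir=E
  5. router=(6,3) cycle=11 dir=E

path = [(1,3), (2,3), (3,3), (4,3), (5,3), (6,3)]
arrival = 11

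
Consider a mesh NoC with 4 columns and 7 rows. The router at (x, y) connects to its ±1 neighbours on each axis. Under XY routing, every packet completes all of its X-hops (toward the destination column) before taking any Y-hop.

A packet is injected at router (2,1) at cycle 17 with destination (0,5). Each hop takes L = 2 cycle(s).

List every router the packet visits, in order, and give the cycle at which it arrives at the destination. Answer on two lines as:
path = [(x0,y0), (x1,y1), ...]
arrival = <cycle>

hop 0: (2,1) @ cyc 17
hop 1: (1,1) @ cyc 19  [W]
hop 2: (0,1) @ cyc 21  [W]
hop 3: (0,2) @ cyc 23  [N]
hop 4: (0,3) @ cyc 25  [N]
hop 5: (0,4) @ cyc 27  [N]
hop 6: (0,5) @ cyc 29  [N]

path = [(2,1), (1,1), (0,1), (0,2), (0,3), (0,4), (0,5)]
arrival = 29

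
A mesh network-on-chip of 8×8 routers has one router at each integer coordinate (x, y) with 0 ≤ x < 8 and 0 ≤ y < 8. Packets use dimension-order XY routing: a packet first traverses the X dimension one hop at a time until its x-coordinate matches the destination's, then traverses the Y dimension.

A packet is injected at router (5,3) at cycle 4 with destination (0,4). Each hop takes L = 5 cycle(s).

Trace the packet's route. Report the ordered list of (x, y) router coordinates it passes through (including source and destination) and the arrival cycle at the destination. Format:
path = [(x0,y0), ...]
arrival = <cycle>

  0. router=(5,3) cycle=4 (inject)
  1. router=(4,3) cycle=9 dir=W
  2. router=(3,3) cycle=14 dir=W
  3. router=(2,3) cycle=19 dir=W
  4. router=(1,3) cycle=24 dir=W
  5. router=(0,3) cycle=29 dir=W
  6. router=(0,4) cycle=34 dir=N

path = [(5,3), (4,3), (3,3), (2,3), (1,3), (0,3), (0,4)]
arrival = 34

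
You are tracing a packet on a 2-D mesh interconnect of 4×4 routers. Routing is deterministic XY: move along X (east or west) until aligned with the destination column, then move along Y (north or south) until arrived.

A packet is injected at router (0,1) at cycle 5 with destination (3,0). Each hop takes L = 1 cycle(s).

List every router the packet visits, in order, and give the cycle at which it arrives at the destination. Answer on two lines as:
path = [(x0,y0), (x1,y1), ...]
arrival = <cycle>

path = [(0,1), (1,1), (2,1), (3,1), (3,0)]
arrival = 9

t=5: at (0,1)
t=6: at (1,1) after E
t=7: at (2,1) after E
t=8: at (3,1) after E
t=9: at (3,0) after S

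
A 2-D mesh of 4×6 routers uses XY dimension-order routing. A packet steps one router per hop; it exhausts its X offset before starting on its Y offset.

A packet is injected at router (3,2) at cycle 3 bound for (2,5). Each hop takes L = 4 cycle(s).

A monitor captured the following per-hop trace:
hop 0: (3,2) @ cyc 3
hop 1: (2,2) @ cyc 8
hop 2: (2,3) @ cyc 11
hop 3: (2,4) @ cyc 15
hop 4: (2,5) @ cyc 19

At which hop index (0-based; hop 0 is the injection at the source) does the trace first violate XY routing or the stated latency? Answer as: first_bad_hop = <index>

first_bad_hop = 1

hop 1: step (-1,+0), +5 cyc — BAD: Δcyc=5≠L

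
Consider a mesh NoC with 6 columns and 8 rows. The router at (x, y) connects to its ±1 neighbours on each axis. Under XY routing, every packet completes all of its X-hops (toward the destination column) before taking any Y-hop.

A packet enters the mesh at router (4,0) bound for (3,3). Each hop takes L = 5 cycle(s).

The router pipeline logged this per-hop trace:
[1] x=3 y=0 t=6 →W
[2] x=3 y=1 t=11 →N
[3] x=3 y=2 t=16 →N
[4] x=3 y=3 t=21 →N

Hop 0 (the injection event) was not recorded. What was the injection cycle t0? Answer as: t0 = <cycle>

t0 = 1

Hop 1 reached at cycle 6; hop k is at t0 + k·L.
So t0 = 6 − 1·5 = 1.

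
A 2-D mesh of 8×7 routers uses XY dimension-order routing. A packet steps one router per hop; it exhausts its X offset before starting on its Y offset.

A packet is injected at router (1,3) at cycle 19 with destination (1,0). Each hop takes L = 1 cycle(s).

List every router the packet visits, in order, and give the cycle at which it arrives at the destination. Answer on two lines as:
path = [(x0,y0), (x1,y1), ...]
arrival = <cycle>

path = [(1,3), (1,2), (1,1), (1,0)]
arrival = 22

hop 0: (1,3) @ cyc 19
hop 1: (1,2) @ cyc 20  [S]
hop 2: (1,1) @ cyc 21  [S]
hop 3: (1,0) @ cyc 22  [S]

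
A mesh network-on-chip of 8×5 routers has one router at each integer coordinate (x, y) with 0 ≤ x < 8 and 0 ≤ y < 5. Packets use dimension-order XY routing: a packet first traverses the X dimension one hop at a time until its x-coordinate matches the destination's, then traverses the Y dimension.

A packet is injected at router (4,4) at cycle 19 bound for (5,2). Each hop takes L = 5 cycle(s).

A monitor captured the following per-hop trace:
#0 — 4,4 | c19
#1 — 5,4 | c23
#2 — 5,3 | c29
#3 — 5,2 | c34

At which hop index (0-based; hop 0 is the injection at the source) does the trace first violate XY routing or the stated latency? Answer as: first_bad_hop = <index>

hop 1: step (+1,+0), +4 cyc — BAD: Δcyc=4≠L

first_bad_hop = 1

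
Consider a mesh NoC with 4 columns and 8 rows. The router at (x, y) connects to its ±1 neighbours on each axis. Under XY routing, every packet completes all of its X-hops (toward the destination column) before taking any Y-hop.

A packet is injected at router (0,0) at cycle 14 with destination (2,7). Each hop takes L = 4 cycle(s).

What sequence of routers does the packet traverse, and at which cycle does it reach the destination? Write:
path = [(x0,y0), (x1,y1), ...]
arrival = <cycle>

path = [(0,0), (1,0), (2,0), (2,1), (2,2), (2,3), (2,4), (2,5), (2,6), (2,7)]
arrival = 50

hop 0: (0,0) @ cyc 14
hop 1: (1,0) @ cyc 18  [E]
hop 2: (2,0) @ cyc 22  [E]
hop 3: (2,1) @ cyc 26  [N]
hop 4: (2,2) @ cyc 30  [N]
hop 5: (2,3) @ cyc 34  [N]
hop 6: (2,4) @ cyc 38  [N]
hop 7: (2,5) @ cyc 42  [N]
hop 8: (2,6) @ cyc 46  [N]
hop 9: (2,7) @ cyc 50  [N]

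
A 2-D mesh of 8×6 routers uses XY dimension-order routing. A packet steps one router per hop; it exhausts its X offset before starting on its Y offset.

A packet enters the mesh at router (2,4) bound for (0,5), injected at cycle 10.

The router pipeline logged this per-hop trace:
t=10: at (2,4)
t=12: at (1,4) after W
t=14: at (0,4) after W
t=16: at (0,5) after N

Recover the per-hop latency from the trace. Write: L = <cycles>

Between hops 0 and 1 the cycle counter advances 12 − 10 = 2.
One hop costs L cycles, so L = 2.

L = 2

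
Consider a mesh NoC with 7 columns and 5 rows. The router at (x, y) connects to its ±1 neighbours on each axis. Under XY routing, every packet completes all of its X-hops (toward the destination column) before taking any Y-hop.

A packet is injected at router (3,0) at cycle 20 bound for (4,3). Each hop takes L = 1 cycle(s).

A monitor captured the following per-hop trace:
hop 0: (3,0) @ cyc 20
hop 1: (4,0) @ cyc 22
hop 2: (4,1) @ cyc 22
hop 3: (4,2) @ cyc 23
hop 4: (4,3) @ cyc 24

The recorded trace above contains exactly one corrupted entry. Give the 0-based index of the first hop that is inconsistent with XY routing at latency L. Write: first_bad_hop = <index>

hop 1: step (+1,+0), +2 cyc — BAD: Δcyc=2≠L

first_bad_hop = 1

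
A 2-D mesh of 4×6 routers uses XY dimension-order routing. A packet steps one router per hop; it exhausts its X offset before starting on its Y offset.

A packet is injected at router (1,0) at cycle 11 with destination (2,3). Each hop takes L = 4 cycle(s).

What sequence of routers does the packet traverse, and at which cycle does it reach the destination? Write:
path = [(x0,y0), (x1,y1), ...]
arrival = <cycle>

[0] x=1 y=0 t=11
[1] x=2 y=0 t=15 →E
[2] x=2 y=1 t=19 →N
[3] x=2 y=2 t=23 →N
[4] x=2 y=3 t=27 →N

path = [(1,0), (2,0), (2,1), (2,2), (2,3)]
arrival = 27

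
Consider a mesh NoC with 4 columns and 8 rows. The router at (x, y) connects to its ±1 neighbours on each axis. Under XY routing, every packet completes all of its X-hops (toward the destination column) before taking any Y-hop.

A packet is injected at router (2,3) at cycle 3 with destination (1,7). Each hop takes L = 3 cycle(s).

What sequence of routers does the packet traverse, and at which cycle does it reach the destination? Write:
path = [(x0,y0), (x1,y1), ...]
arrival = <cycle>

  0. router=(2,3) cycle=3 (inject)
  1. router=(1,3) cycle=6 dir=W
  2. router=(1,4) cycle=9 dir=N
  3. router=(1,5) cycle=12 dir=N
  4. router=(1,6) cycle=15 dir=N
  5. router=(1,7) cycle=18 dir=N

path = [(2,3), (1,3), (1,4), (1,5), (1,6), (1,7)]
arrival = 18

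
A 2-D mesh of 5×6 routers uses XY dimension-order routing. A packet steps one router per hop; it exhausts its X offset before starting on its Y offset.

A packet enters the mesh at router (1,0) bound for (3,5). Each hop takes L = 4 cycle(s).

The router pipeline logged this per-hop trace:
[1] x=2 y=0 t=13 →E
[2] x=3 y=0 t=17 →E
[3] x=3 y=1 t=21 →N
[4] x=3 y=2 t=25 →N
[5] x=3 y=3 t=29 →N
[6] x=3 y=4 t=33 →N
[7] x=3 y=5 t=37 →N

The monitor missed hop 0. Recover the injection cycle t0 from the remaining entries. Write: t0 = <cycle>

t0 = 9

cyc[1] = 13 and cyc[k] = t0 + k·L for every k.
So t0 = 13 − 1·4 = 9.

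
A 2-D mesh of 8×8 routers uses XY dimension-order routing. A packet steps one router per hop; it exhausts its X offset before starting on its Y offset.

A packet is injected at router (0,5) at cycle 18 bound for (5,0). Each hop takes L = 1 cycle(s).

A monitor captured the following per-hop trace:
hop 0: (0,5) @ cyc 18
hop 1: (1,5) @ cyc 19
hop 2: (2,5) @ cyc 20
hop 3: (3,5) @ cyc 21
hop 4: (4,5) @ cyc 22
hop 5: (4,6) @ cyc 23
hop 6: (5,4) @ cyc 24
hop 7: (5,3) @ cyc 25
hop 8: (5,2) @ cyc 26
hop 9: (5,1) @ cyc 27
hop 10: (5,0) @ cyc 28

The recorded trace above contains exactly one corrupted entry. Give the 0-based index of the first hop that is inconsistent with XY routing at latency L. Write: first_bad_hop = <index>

first_bad_hop = 5

check 1→ d=(1,0) cyc+1: ok
check 2→ d=(1,0) cyc+1: ok
check 3→ d=(1,0) cyc+1: ok
check 4→ d=(1,0) cyc+1: ok
check 5→ d=(0,1) cyc+1: BAD: Y-move but x=4≠5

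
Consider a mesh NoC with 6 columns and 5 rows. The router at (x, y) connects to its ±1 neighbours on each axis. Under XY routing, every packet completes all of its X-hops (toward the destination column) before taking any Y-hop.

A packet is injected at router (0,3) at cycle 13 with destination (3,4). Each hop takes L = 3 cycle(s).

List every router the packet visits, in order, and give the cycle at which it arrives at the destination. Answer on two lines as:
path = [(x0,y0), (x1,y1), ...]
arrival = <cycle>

[0] x=0 y=3 t=13
[1] x=1 y=3 t=16 →E
[2] x=2 y=3 t=19 →E
[3] x=3 y=3 t=22 →E
[4] x=3 y=4 t=25 →N

path = [(0,3), (1,3), (2,3), (3,3), (3,4)]
arrival = 25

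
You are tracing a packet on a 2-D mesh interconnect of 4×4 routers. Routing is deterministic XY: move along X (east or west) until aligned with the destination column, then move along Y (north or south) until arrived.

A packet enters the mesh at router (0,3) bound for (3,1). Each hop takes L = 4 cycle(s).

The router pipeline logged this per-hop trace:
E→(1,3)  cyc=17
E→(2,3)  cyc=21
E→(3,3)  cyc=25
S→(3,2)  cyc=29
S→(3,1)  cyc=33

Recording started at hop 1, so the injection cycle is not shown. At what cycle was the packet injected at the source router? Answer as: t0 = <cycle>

t0 = 13

At hop 1 the cycle is 17; in general cyc_k = t0 + kL.
Therefore t0 = 17 − L = 13.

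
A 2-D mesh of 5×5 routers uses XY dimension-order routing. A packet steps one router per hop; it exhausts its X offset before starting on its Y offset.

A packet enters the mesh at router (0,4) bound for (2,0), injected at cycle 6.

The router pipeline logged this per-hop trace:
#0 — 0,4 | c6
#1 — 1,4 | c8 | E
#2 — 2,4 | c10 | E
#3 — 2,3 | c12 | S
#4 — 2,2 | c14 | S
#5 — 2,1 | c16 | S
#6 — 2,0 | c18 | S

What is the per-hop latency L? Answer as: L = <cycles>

L = 2

Δcyc across hop 0→1: 8 − 6 = 2.
One hop costs L cycles, so L = 2.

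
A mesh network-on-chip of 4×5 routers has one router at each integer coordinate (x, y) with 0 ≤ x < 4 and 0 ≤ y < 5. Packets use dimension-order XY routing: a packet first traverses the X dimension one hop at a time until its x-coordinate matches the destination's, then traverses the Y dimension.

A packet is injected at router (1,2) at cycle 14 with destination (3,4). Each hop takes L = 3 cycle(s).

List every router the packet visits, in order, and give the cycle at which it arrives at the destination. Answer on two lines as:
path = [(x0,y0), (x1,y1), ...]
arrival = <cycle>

src (1,2)  cyc=14
E→(2,2)  cyc=17
E→(3,2)  cyc=20
N→(3,3)  cyc=23
N→(3,4)  cyc=26

path = [(1,2), (2,2), (3,2), (3,3), (3,4)]
arrival = 26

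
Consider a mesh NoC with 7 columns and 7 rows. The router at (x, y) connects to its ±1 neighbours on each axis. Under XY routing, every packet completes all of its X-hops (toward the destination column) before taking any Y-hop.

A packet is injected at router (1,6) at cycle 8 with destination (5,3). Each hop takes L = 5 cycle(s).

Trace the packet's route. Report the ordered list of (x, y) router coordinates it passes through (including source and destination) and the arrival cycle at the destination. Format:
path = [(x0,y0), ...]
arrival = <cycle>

path = [(1,6), (2,6), (3,6), (4,6), (5,6), (5,5), (5,4), (5,3)]
arrival = 43

t=8: at (1,6)
t=13: at (2,6) after E
t=18: at (3,6) after E
t=23: at (4,6) after E
t=28: at (5,6) after E
t=33: at (5,5) after S
t=38: at (5,4) after S
t=43: at (5,3) after S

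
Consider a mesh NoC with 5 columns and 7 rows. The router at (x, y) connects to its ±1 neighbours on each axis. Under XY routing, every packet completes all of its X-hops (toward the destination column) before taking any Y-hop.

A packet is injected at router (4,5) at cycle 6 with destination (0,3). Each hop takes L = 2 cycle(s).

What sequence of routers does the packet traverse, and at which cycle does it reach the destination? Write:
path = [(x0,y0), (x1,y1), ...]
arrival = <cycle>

hop 0: (4,5) @ cyc 6
hop 1: (3,5) @ cyc 8  [W]
hop 2: (2,5) @ cyc 10  [W]
hop 3: (1,5) @ cyc 12  [W]
hop 4: (0,5) @ cyc 14  [W]
hop 5: (0,4) @ cyc 16  [S]
hop 6: (0,3) @ cyc 18  [S]

path = [(4,5), (3,5), (2,5), (1,5), (0,5), (0,4), (0,3)]
arrival = 18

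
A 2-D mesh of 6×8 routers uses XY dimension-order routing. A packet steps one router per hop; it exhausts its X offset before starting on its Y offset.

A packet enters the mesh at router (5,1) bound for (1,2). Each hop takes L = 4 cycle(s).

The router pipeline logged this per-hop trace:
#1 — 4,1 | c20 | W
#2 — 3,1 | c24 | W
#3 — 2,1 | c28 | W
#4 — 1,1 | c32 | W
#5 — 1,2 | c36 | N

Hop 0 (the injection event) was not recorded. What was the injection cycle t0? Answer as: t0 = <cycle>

cyc[1] = 20 and cyc[k] = t0 + k·L for every k.
So t0 = 20 − 1·4 = 16.

t0 = 16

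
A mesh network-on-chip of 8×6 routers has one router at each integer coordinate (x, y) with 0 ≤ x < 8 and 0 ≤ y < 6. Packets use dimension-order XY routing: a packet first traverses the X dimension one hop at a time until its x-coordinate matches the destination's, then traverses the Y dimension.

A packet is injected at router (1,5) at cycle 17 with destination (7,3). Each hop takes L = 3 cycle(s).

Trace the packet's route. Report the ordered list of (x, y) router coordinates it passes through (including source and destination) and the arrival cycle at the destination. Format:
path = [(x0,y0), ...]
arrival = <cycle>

path = [(1,5), (2,5), (3,5), (4,5), (5,5), (6,5), (7,5), (7,4), (7,3)]
arrival = 41

t=17: at (1,5)
t=20: at (2,5) after E
t=23: at (3,5) after E
t=26: at (4,5) after E
t=29: at (5,5) after E
t=32: at (6,5) after E
t=35: at (7,5) after E
t=38: at (7,4) after S
t=41: at (7,3) after S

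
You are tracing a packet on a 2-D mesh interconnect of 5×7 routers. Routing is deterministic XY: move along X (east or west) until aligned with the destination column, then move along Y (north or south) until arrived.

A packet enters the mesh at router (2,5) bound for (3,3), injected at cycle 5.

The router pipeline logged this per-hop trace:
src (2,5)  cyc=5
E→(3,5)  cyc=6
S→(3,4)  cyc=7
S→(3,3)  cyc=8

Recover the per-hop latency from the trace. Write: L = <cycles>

L = 1

From hop 0 (5) to hop 1 (6): +1 cycles.
That increment is L by definition: L = 1.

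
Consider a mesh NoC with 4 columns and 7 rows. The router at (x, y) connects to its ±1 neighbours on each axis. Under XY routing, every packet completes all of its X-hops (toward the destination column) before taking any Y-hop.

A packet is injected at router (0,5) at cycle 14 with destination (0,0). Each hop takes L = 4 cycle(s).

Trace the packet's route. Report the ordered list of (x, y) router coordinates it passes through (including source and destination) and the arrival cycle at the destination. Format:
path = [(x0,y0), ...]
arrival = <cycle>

path = [(0,5), (0,4), (0,3), (0,2), (0,1), (0,0)]
arrival = 34

[0] x=0 y=5 t=14
[1] x=0 y=4 t=18 →S
[2] x=0 y=3 t=22 →S
[3] x=0 y=2 t=26 →S
[4] x=0 y=1 t=30 →S
[5] x=0 y=0 t=34 →S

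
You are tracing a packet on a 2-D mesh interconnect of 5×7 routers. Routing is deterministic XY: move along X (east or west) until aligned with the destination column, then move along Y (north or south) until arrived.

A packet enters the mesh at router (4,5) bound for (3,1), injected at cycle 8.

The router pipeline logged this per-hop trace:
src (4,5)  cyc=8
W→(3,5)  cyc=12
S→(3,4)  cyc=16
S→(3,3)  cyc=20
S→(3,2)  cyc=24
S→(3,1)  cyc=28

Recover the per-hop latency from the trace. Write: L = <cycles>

Δcyc across hop 0→1: 12 − 8 = 4.
One hop costs L cycles, so L = 4.

L = 4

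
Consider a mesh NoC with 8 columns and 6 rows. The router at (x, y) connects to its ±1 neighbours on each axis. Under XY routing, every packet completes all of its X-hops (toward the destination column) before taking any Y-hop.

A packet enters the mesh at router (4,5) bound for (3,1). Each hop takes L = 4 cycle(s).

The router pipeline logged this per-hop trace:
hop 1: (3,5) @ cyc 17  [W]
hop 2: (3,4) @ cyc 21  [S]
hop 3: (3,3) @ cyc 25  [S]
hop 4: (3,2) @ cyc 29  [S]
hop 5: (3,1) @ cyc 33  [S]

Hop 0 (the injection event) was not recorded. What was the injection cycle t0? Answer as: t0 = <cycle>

t0 = 13

At hop 1 the cycle is 17; in general cyc_k = t0 + kL.
Subtract one hop: t0 = 17 − 4 = 13.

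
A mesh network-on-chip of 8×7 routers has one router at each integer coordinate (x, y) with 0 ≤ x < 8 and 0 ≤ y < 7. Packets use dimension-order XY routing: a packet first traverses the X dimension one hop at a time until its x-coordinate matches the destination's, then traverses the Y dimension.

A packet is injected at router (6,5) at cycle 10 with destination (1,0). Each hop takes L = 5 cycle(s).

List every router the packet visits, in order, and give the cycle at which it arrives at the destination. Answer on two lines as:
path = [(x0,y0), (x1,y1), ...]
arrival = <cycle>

path = [(6,5), (5,5), (4,5), (3,5), (2,5), (1,5), (1,4), (1,3), (1,2), (1,1), (1,0)]
arrival = 60

hop 0: (6,5) @ cyc 10
hop 1: (5,5) @ cyc 15  [W]
hop 2: (4,5) @ cyc 20  [W]
hop 3: (3,5) @ cyc 25  [W]
hop 4: (2,5) @ cyc 30  [W]
hop 5: (1,5) @ cyc 35  [W]
hop 6: (1,4) @ cyc 40  [S]
hop 7: (1,3) @ cyc 45  [S]
hop 8: (1,2) @ cyc 50  [S]
hop 9: (1,1) @ cyc 55  [S]
hop 10: (1,0) @ cyc 60  [S]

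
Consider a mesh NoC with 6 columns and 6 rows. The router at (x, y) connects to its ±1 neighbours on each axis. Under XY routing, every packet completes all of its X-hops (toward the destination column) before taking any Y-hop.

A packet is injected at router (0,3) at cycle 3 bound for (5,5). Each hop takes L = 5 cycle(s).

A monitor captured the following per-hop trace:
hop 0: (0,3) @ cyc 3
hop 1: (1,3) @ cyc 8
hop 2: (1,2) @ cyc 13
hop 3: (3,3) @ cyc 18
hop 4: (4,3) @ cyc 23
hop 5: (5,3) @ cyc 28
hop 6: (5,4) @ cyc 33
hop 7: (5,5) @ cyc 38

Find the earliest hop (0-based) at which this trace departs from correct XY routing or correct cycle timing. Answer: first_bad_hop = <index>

hop 1: step (+1,+0), +5 cyc — ok
hop 2: step (+0,-1), +5 cyc — BAD: Y-move but x=1≠5

first_bad_hop = 2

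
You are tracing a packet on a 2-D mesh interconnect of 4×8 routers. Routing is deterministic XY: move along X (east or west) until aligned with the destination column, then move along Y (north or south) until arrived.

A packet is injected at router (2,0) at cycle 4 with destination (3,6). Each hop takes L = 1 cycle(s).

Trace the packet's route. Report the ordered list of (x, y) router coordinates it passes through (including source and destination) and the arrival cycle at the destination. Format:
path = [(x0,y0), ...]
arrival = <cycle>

path = [(2,0), (3,0), (3,1), (3,2), (3,3), (3,4), (3,5), (3,6)]
arrival = 11

src (2,0)  cyc=4
E→(3,0)  cyc=5
N→(3,1)  cyc=6
N→(3,2)  cyc=7
N→(3,3)  cyc=8
N→(3,4)  cyc=9
N→(3,5)  cyc=10
N→(3,6)  cyc=11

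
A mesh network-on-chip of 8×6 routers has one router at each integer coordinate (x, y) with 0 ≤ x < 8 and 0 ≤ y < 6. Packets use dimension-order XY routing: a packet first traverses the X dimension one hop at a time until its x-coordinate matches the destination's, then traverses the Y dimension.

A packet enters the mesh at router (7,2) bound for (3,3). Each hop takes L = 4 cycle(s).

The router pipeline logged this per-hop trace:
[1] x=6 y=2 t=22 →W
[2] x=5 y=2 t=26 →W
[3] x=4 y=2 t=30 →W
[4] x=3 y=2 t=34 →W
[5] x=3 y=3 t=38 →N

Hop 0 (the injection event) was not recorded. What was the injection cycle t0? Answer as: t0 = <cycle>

At hop 1 the cycle is 22; in general cyc_k = t0 + kL.
So t0 = 22 − 1·4 = 18.

t0 = 18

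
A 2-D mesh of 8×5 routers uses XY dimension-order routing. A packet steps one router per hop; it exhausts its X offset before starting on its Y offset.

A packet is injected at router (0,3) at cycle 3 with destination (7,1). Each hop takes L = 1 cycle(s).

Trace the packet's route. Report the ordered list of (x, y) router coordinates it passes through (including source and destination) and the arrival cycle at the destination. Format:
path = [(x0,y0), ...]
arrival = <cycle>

path = [(0,3), (1,3), (2,3), (3,3), (4,3), (5,3), (6,3), (7,3), (7,2), (7,1)]
arrival = 12

hop 0: (0,3) @ cyc 3
hop 1: (1,3) @ cyc 4  [E]
hop 2: (2,3) @ cyc 5  [E]
hop 3: (3,3) @ cyc 6  [E]
hop 4: (4,3) @ cyc 7  [E]
hop 5: (5,3) @ cyc 8  [E]
hop 6: (6,3) @ cyc 9  [E]
hop 7: (7,3) @ cyc 10  [E]
hop 8: (7,2) @ cyc 11  [S]
hop 9: (7,1) @ cyc 12  [S]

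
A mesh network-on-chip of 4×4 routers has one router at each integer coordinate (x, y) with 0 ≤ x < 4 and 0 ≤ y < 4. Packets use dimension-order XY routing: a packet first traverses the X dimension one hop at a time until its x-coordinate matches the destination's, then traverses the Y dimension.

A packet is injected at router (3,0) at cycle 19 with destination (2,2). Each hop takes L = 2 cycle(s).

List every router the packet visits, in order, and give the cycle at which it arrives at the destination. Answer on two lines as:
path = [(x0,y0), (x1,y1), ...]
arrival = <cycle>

t=19: at (3,0)
t=21: at (2,0) after W
t=23: at (2,1) after N
t=25: at (2,2) after N

path = [(3,0), (2,0), (2,1), (2,2)]
arrival = 25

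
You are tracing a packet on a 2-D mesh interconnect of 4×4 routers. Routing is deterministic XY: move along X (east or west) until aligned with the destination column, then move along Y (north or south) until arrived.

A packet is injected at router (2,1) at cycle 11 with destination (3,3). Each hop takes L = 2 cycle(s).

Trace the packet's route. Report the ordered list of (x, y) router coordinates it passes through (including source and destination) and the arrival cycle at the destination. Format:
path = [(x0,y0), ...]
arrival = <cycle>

path = [(2,1), (3,1), (3,2), (3,3)]
arrival = 17

[0] x=2 y=1 t=11
[1] x=3 y=1 t=13 →E
[2] x=3 y=2 t=15 →N
[3] x=3 y=3 t=17 →N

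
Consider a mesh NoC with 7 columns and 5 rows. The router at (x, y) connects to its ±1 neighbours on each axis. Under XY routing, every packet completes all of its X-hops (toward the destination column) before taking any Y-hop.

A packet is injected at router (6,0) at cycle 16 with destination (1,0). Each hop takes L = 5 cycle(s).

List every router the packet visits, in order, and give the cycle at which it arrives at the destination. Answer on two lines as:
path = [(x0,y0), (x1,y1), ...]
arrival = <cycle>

path = [(6,0), (5,0), (4,0), (3,0), (2,0), (1,0)]
arrival = 41

  0. router=(6,0) cycle=16 (inject)
  1. router=(5,0) cycle=21 dir=W
  2. router=(4,0) cycle=26 dir=W
  3. router=(3,0) cycle=31 dir=W
  4. router=(2,0) cycle=36 dir=W
  5. router=(1,0) cycle=41 dir=W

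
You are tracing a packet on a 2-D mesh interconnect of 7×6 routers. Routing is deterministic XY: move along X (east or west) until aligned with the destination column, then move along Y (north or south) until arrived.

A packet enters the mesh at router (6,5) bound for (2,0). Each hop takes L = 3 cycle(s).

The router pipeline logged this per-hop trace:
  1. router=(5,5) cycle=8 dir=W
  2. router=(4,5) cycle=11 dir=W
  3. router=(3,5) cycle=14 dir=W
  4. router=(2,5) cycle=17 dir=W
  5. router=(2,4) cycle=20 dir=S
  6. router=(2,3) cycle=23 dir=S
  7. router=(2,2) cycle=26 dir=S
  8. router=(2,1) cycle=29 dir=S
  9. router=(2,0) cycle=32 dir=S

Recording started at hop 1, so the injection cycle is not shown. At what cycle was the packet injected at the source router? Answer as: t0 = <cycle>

cyc[1] = 8 and cyc[k] = t0 + k·L for every k.
So t0 = 8 − 1·3 = 5.

t0 = 5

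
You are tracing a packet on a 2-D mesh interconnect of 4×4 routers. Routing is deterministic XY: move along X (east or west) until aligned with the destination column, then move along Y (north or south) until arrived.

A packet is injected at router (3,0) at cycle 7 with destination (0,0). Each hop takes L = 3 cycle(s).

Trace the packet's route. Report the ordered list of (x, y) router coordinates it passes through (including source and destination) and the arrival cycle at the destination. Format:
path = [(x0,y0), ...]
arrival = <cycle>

  0. router=(3,0) cycle=7 (inject)
  1. router=(2,0) cycle=10 dir=W
  2. router=(1,0) cycle=13 dir=W
  3. router=(0,0) cycle=16 dir=W

path = [(3,0), (2,0), (1,0), (0,0)]
arrival = 16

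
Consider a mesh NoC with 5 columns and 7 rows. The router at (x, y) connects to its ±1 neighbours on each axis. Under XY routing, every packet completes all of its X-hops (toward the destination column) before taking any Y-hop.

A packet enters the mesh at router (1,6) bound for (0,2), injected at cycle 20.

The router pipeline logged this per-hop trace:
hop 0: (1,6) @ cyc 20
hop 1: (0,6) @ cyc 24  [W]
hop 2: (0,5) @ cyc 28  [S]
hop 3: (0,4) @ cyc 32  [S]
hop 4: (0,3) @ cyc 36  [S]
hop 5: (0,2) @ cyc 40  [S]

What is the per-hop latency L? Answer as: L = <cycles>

L = 4

cyc[1] − cyc[0] = 24 − 20 = 4.
One hop costs L cycles, so L = 4.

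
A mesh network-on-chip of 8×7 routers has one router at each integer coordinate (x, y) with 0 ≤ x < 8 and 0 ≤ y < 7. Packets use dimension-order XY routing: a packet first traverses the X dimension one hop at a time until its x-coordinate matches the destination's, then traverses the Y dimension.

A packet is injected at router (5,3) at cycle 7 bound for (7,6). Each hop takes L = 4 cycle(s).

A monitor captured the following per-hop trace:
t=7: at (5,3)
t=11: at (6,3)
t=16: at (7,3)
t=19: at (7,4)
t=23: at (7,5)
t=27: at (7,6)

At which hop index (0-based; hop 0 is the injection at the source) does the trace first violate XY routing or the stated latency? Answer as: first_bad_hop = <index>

  1: Δx=+1 Δy=+0 Δt=4 [ok]
  2: Δx=+1 Δy=+0 Δt=5 [BAD: Δcyc=5≠L]

first_bad_hop = 2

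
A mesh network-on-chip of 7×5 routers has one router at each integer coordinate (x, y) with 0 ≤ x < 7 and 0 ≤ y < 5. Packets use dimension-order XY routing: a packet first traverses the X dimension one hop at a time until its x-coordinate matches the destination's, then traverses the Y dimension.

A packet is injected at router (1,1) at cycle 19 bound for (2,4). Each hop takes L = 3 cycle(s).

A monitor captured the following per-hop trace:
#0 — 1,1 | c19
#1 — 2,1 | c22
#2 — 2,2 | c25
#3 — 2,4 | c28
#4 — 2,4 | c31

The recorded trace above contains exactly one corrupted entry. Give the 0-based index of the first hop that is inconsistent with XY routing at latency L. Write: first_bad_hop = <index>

first_bad_hop = 3

check 1→ d=(1,0) cyc+3: ok
check 2→ d=(0,1) cyc+3: ok
check 3→ d=(0,2) cyc+3: BAD: non-unit step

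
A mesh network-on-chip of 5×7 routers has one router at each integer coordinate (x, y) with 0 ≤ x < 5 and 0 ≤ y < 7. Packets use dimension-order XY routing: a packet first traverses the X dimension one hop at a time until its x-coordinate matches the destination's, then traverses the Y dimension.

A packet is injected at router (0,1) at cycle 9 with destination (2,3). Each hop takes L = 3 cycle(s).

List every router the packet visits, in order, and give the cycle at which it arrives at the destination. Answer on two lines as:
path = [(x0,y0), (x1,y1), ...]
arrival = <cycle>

path = [(0,1), (1,1), (2,1), (2,2), (2,3)]
arrival = 21

  0. router=(0,1) cycle=9 (inject)
  1. router=(1,1) cycle=12 dir=E
  2. router=(2,1) cycle=15 dir=E
  3. router=(2,2) cycle=18 dir=N
  4. router=(2,3) cycle=21 dir=N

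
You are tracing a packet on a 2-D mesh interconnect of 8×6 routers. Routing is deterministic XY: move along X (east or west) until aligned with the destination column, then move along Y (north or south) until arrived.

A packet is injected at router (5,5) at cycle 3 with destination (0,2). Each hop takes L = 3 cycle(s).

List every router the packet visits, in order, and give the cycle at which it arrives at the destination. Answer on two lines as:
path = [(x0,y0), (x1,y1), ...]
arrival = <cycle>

path = [(5,5), (4,5), (3,5), (2,5), (1,5), (0,5), (0,4), (0,3), (0,2)]
arrival = 27

#0 — 5,5 | c3
#1 — 4,5 | c6 | W
#2 — 3,5 | c9 | W
#3 — 2,5 | c12 | W
#4 — 1,5 | c15 | W
#5 — 0,5 | c18 | W
#6 — 0,4 | c21 | S
#7 — 0,3 | c24 | S
#8 — 0,2 | c27 | S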